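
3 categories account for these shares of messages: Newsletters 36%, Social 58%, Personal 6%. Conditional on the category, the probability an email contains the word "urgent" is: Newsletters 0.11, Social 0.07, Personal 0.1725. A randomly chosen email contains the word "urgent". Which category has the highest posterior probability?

Social

Compute prior × likelihood for every hypothesis:
  Newsletters: 0.36 × 0.11 = 0.0396
  Social: 0.58 × 0.07 = 0.0406
  Personal: 0.06 × 0.1725 = 0.01035
Normalizing constant = 0.09055.
Largest term belongs to Social, so Social is most probable.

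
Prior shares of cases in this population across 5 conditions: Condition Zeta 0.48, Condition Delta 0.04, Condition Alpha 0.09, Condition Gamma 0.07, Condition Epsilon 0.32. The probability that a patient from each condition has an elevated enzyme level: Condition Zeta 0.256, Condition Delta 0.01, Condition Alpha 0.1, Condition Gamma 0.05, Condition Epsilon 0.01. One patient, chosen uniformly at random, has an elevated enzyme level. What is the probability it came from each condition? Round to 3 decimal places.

Condition Zeta 0.884, Condition Delta 0.003, Condition Alpha 0.065, Condition Gamma 0.025, Condition Epsilon 0.023

Compute prior × likelihood for every hypothesis:
  Condition Zeta: 0.48 × 0.256 = 0.12288
  Condition Delta: 0.04 × 0.01 = 0.0004
  Condition Alpha: 0.09 × 0.1 = 0.009
  Condition Gamma: 0.07 × 0.05 = 0.0035
  Condition Epsilon: 0.32 × 0.01 = 0.0032
Total = 0.13898.
P(Condition Zeta | elevated) = 0.12288/0.13898 ≈ 0.884
P(Condition Delta | elevated) = 0.0004/0.13898 ≈ 0.003
P(Condition Alpha | elevated) = 0.009/0.13898 ≈ 0.065
P(Condition Gamma | elevated) = 0.0035/0.13898 ≈ 0.025
P(Condition Epsilon | elevated) = 0.0032/0.13898 ≈ 0.023
(Check: 0.884+0.003+0.065+0.025+0.023 = 1.000.)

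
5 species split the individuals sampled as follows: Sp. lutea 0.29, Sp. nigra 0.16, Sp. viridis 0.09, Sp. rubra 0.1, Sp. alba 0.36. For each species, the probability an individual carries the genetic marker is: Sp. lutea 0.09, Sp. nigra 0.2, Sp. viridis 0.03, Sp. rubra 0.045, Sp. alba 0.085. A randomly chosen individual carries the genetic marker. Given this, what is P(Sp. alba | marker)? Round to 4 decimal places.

Unnormalized posteriors (prior × likelihood):
  Sp. lutea: 0.29 × 0.09 = 0.0261
  Sp. nigra: 0.16 × 0.2 = 0.032
  Sp. viridis: 0.09 × 0.03 = 0.0027
  Sp. rubra: 0.1 × 0.045 = 0.0045
  Sp. alba: 0.36 × 0.085 = 0.0306
Sum = 0.0959.
P(Sp. alba | evidence) = 0.0306 / 0.0959 ≈ 0.3191.

0.3191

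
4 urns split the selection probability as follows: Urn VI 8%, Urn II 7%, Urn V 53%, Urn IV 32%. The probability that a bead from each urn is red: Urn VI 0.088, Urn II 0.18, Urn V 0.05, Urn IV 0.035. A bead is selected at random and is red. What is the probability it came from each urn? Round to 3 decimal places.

Prior × likelihood for each hypothesis:
  Urn VI: 0.08 × 0.088 = 0.00704
  Urn II: 0.07 × 0.18 = 0.0126
  Urn V: 0.53 × 0.05 = 0.0265
  Urn IV: 0.32 × 0.035 = 0.0112
Sum = 0.05734.
P(Urn VI | red) = 0.00704/0.05734 ≈ 0.123
P(Urn II | red) = 0.0126/0.05734 ≈ 0.220
P(Urn V | red) = 0.0265/0.05734 ≈ 0.462
P(Urn IV | red) = 0.0112/0.05734 ≈ 0.195
(Check: 0.123+0.220+0.462+0.195 = 1.000.)

Urn VI 0.123, Urn II 0.220, Urn V 0.462, Urn IV 0.195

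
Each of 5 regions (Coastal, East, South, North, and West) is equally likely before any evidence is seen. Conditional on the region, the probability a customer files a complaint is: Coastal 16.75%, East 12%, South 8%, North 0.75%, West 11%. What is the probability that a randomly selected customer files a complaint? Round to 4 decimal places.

With a uniform prior (1/5 each), posterior ∝ likelihood:
  Coastal: 0.1675
  East: 0.12
  South: 0.08
  North: 0.0075
  West: 0.11
P(complaint) = (1/5) × (0.1675 + 0.12 + 0.08 + 0.0075 + 0.11) = 0.485/5 ≈ 0.0970.

0.0970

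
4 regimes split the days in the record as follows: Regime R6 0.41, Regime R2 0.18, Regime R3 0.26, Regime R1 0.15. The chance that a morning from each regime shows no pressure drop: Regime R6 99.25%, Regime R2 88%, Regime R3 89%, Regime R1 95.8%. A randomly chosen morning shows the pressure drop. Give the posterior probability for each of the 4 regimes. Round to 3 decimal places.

Taking complements, P(drop | each) = Regime R6 0.0075, Regime R2 0.12, Regime R3 0.11, Regime R1 0.042.
Compute prior × likelihood for every hypothesis:
  Regime R6: 0.41 × 0.0075 = 0.003075
  Regime R2: 0.18 × 0.12 = 0.0216
  Regime R3: 0.26 × 0.11 = 0.0286
  Regime R1: 0.15 × 0.042 = 0.0063
Normalizing constant = 0.059575.
P(Regime R6 | drop) = 0.003075/0.059575 ≈ 0.052
P(Regime R2 | drop) = 0.0216/0.059575 ≈ 0.363
P(Regime R3 | drop) = 0.0286/0.059575 ≈ 0.480
P(Regime R1 | drop) = 0.0063/0.059575 ≈ 0.106
(Check: 0.052+0.363+0.480+0.106 = 1.001.)

Regime R6 0.052, Regime R2 0.363, Regime R3 0.480, Regime R1 0.106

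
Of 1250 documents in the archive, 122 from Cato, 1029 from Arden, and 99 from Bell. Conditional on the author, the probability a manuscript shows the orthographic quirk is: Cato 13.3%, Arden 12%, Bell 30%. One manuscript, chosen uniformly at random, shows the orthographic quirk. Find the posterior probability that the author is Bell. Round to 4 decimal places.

0.1753

By Bayes' rule, posterior ∝ prior × likelihood:
  Cato: 0.0976 × 0.133 = 0.0129808
  Arden: 0.8232 × 0.12 = 0.098784
  Bell: 0.0792 × 0.3 = 0.02376
Total = 0.1355248.
P(Bell | evidence) = 0.02376 / 0.1355248 ≈ 0.1753.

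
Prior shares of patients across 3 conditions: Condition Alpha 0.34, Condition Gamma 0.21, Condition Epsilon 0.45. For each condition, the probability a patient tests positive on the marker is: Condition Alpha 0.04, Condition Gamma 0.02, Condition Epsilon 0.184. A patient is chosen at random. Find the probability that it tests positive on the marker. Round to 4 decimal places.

0.1006

Compute prior × likelihood for every hypothesis:
  Condition Alpha: 0.34 × 0.04 = 0.0136
  Condition Gamma: 0.21 × 0.02 = 0.0042
  Condition Epsilon: 0.45 × 0.184 = 0.0828
P(marker-positive) = 0.0136 + 0.0042 + 0.0828 = 0.1006 → 0.1006.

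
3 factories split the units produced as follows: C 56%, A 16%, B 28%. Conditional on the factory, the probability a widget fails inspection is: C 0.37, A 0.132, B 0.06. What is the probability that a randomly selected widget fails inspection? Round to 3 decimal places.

0.245

Compute prior × likelihood for every hypothesis:
  C: 0.56 × 0.37 = 0.2072
  A: 0.16 × 0.132 = 0.02112
  B: 0.28 × 0.06 = 0.0168
P(nonconforming) = 0.2072 + 0.02112 + 0.0168 = 0.24512 → 0.245.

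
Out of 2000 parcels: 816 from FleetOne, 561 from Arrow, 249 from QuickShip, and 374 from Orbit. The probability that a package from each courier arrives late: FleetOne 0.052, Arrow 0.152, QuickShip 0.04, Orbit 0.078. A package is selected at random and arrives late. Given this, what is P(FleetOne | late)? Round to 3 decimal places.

0.254

Compute prior × likelihood for every hypothesis:
  FleetOne: 0.408 × 0.052 = 0.021216
  Arrow: 0.2805 × 0.152 = 0.042636
  QuickShip: 0.1245 × 0.04 = 0.00498
  Orbit: 0.187 × 0.078 = 0.014586
Sum = 0.083418.
P(FleetOne | evidence) = 0.021216 / 0.083418 ≈ 0.254.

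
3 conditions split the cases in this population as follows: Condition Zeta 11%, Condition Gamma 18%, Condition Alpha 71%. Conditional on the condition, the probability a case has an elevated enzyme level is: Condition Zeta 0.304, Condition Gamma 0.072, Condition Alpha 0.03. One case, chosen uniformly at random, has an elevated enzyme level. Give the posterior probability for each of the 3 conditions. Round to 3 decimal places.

Condition Zeta 0.494, Condition Gamma 0.191, Condition Alpha 0.315

Prior × likelihood for each hypothesis:
  Condition Zeta: 0.11 × 0.304 = 0.03344
  Condition Gamma: 0.18 × 0.072 = 0.01296
  Condition Alpha: 0.71 × 0.03 = 0.0213
Sum = 0.0677.
P(Condition Zeta | elevated) = 0.03344/0.0677 ≈ 0.494
P(Condition Gamma | elevated) = 0.01296/0.0677 ≈ 0.191
P(Condition Alpha | elevated) = 0.0213/0.0677 ≈ 0.315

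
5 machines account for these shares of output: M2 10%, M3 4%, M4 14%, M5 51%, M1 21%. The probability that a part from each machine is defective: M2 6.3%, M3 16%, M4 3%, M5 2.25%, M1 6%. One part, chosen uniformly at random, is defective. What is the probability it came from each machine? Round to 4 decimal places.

Prior × likelihood for each hypothesis:
  M2: 0.1 × 0.063 = 0.0063
  M3: 0.04 × 0.16 = 0.0064
  M4: 0.14 × 0.03 = 0.0042
  M5: 0.51 × 0.0225 = 0.011475
  M1: 0.21 × 0.06 = 0.0126
Normalizing constant = 0.040975.
P(M2 | defective) = 0.0063/0.040975 ≈ 0.1538
P(M3 | defective) = 0.0064/0.040975 ≈ 0.1562
P(M4 | defective) = 0.0042/0.040975 ≈ 0.1025
P(M5 | defective) = 0.011475/0.040975 ≈ 0.2800
P(M1 | defective) = 0.0126/0.040975 ≈ 0.3075
(Check: 0.1538+0.1562+0.1025+0.2800+0.3075 = 1.0000.)

M2 0.1538, M3 0.1562, M4 0.1025, M5 0.2800, M1 0.3075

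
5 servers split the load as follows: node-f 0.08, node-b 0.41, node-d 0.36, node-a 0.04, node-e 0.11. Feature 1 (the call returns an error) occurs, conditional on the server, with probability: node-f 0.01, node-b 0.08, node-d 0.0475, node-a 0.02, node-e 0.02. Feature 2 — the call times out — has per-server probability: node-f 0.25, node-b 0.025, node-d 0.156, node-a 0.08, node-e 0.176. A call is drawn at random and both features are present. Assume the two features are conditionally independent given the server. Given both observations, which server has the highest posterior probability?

Compute prior × likelihood for every hypothesis:
  node-f: 0.08 × 0.01 × 0.25 = 0.0002
  node-b: 0.41 × 0.08 × 0.025 = 0.00082
  node-d: 0.36 × 0.0475 × 0.156 = 0.0026676
  node-a: 0.04 × 0.02 × 0.08 = 0.000064
  node-e: 0.11 × 0.02 × 0.176 = 0.0003872
Sum = 0.0041388.
Largest term belongs to node-d, so node-d is most probable.

node-d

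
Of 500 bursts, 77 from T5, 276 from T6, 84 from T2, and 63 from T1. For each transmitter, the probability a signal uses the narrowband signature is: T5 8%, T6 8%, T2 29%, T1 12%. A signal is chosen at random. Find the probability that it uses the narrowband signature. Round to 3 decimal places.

0.120

Unnormalized posteriors (prior × likelihood):
  T5: 0.154 × 0.08 = 0.01232
  T6: 0.552 × 0.08 = 0.04416
  T2: 0.168 × 0.29 = 0.04872
  T1: 0.126 × 0.12 = 0.01512
P(narrowband) = 0.01232 + 0.04416 + 0.04872 + 0.01512 = 0.12032 → 0.120.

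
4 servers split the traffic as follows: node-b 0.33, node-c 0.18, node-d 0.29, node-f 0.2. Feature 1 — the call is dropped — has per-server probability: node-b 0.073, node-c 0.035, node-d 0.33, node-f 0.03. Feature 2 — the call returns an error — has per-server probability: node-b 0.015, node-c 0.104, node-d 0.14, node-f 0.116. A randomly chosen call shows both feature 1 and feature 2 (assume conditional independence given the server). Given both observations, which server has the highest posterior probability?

node-d

Compute prior × likelihood for every hypothesis:
  node-b: 0.33 × 0.073 × 0.015 = 0.00036135
  node-c: 0.18 × 0.035 × 0.104 = 0.0006552
  node-d: 0.29 × 0.33 × 0.14 = 0.013398
  node-f: 0.2 × 0.03 × 0.116 = 0.000696
Normalizing constant = 0.01511055.
Largest term belongs to node-d, so node-d is most probable.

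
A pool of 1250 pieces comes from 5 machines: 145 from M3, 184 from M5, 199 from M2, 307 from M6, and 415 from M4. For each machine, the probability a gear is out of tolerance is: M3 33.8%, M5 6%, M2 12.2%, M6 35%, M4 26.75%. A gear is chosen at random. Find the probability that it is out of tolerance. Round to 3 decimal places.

Unnormalized posteriors (prior × likelihood):
  M3: 0.116 × 0.338 = 0.039208
  M5: 0.1472 × 0.06 = 0.008832
  M2: 0.1592 × 0.122 = 0.0194224
  M6: 0.2456 × 0.35 = 0.08596
  M4: 0.332 × 0.2675 = 0.08881
P(oversize) = 0.039208 + 0.008832 + 0.0194224 + 0.08596 + 0.08881 = 0.2422324 → 0.242.

0.242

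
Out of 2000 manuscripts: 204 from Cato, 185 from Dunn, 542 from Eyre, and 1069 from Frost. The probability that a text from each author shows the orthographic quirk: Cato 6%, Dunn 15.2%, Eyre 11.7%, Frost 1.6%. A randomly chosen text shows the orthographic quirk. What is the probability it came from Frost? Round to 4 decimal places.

0.1415

By Bayes' rule, posterior ∝ prior × likelihood:
  Cato: 0.102 × 0.06 = 0.00612
  Dunn: 0.0925 × 0.152 = 0.01406
  Eyre: 0.271 × 0.117 = 0.031707
  Frost: 0.5345 × 0.016 = 0.008552
Sum = 0.060439.
P(Frost | evidence) = 0.008552 / 0.060439 ≈ 0.1415.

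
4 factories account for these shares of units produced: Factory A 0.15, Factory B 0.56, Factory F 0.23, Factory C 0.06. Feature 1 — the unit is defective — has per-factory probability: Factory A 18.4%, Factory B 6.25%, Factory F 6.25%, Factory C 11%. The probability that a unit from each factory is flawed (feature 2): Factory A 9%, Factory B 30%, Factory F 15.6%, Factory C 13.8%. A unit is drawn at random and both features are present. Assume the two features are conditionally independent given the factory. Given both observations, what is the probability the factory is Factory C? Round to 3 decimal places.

By Bayes' rule, posterior ∝ prior × likelihood:
  Factory A: 0.15 × 0.184 × 0.09 = 0.002484
  Factory B: 0.56 × 0.0625 × 0.3 = 0.0105
  Factory F: 0.23 × 0.0625 × 0.156 = 0.0022425
  Factory C: 0.06 × 0.11 × 0.138 = 0.0009108
Sum = 0.0161373.
P(Factory C | evidence) = 0.0009108 / 0.0161373 ≈ 0.056.

0.056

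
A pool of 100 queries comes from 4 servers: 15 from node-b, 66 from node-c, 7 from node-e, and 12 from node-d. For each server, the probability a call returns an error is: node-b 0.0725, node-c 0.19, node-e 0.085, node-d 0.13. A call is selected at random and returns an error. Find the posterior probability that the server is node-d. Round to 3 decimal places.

Unnormalized posteriors (prior × likelihood):
  node-b: 0.15 × 0.0725 = 0.010875
  node-c: 0.66 × 0.19 = 0.1254
  node-e: 0.07 × 0.085 = 0.00595
  node-d: 0.12 × 0.13 = 0.0156
Sum = 0.157825.
P(node-d | evidence) = 0.0156 / 0.157825 ≈ 0.099.

0.099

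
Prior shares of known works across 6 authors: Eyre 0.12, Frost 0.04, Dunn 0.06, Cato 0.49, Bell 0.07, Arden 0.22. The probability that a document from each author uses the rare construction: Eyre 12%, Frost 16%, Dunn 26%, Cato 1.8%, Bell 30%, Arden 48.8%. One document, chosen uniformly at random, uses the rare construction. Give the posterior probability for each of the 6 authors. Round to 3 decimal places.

Unnormalized posteriors (prior × likelihood):
  Eyre: 0.12 × 0.12 = 0.0144
  Frost: 0.04 × 0.16 = 0.0064
  Dunn: 0.06 × 0.26 = 0.0156
  Cato: 0.49 × 0.018 = 0.00882
  Bell: 0.07 × 0.3 = 0.021
  Arden: 0.22 × 0.488 = 0.10736
Sum = 0.17358.
P(Eyre | rare-form) = 0.0144/0.17358 ≈ 0.083
P(Frost | rare-form) = 0.0064/0.17358 ≈ 0.037
P(Dunn | rare-form) = 0.0156/0.17358 ≈ 0.090
P(Cato | rare-form) = 0.00882/0.17358 ≈ 0.051
P(Bell | rare-form) = 0.021/0.17358 ≈ 0.121
P(Arden | rare-form) = 0.10736/0.17358 ≈ 0.619

Eyre 0.083, Frost 0.037, Dunn 0.090, Cato 0.051, Bell 0.121, Arden 0.619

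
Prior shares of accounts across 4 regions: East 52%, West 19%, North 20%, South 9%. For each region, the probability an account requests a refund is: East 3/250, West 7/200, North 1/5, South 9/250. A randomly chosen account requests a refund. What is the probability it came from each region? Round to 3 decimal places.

Unnormalized posteriors (prior × likelihood):
  East: 0.52 × 0.012 = 0.00624
  West: 0.19 × 0.035 = 0.00665
  North: 0.2 × 0.2 = 0.04
  South: 0.09 × 0.036 = 0.00324
Total = 0.05613.
P(East | refund) = 0.00624/0.05613 ≈ 0.111
P(West | refund) = 0.00665/0.05613 ≈ 0.118
P(North | refund) = 0.04/0.05613 ≈ 0.713
P(South | refund) = 0.00324/0.05613 ≈ 0.058
(Check: 0.111+0.118+0.713+0.058 = 1.000.)

East 0.111, West 0.118, North 0.713, South 0.058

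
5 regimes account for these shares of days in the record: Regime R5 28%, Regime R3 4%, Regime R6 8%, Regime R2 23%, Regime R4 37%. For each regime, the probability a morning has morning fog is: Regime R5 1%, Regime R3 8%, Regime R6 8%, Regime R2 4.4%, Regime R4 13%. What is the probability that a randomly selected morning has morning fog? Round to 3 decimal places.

By Bayes' rule, posterior ∝ prior × likelihood:
  Regime R5: 0.28 × 0.01 = 0.0028
  Regime R3: 0.04 × 0.08 = 0.0032
  Regime R6: 0.08 × 0.08 = 0.0064
  Regime R2: 0.23 × 0.044 = 0.01012
  Regime R4: 0.37 × 0.13 = 0.0481
P(fog) = 0.0028 + 0.0032 + 0.0064 + 0.01012 + 0.0481 = 0.07062 → 0.071.

0.071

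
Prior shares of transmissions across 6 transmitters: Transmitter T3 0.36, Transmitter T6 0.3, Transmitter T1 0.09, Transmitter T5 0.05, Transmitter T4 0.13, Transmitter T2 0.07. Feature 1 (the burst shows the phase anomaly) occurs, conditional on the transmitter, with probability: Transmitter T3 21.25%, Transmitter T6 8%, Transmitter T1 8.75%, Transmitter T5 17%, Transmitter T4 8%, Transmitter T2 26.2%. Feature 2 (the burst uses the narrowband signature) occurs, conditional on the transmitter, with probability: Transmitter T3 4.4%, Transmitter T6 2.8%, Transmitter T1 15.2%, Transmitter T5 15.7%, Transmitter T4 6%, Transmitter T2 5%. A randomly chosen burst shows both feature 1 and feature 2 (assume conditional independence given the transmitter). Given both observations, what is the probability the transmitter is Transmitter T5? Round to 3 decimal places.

Unnormalized posteriors (prior × likelihood):
  Transmitter T3: 0.36 × 0.2125 × 0.044 = 0.003366
  Transmitter T6: 0.3 × 0.08 × 0.028 = 0.000672
  Transmitter T1: 0.09 × 0.0875 × 0.152 = 0.001197
  Transmitter T5: 0.05 × 0.17 × 0.157 = 0.0013345
  Transmitter T4: 0.13 × 0.08 × 0.06 = 0.000624
  Transmitter T2: 0.07 × 0.262 × 0.05 = 0.000917
Total = 0.0081105.
P(Transmitter T5 | evidence) = 0.0013345 / 0.0081105 ≈ 0.165.

0.165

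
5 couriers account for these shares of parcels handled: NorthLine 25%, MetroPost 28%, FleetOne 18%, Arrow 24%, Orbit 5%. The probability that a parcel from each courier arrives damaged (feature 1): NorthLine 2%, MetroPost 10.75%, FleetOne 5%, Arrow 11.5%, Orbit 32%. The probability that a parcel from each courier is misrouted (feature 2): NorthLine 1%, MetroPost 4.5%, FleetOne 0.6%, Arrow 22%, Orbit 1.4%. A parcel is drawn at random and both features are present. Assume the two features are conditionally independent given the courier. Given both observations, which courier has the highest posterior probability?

Compute prior × likelihood for every hypothesis:
  NorthLine: 0.25 × 0.02 × 0.01 = 0.00005
  MetroPost: 0.28 × 0.1075 × 0.045 = 0.0013545
  FleetOne: 0.18 × 0.05 × 0.006 = 0.000054
  Arrow: 0.24 × 0.115 × 0.22 = 0.006072
  Orbit: 0.05 × 0.32 × 0.014 = 0.000224
Normalizing constant = 0.0077545.
Largest term belongs to Arrow, so Arrow is most probable.

Arrow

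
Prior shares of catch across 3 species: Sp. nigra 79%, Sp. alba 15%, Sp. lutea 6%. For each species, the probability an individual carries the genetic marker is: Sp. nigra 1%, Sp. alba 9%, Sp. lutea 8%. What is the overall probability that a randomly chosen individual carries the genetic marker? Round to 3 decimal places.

By Bayes' rule, posterior ∝ prior × likelihood:
  Sp. nigra: 0.79 × 0.01 = 0.0079
  Sp. alba: 0.15 × 0.09 = 0.0135
  Sp. lutea: 0.06 × 0.08 = 0.0048
P(marker) = 0.0079 + 0.0135 + 0.0048 = 0.0262 → 0.026.

0.026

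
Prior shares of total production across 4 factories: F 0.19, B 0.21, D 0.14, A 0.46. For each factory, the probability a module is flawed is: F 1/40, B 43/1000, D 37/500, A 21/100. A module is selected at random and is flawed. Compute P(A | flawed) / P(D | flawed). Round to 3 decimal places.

9.324

Prior × likelihood for each hypothesis:
  F: 0.19 × 0.025 = 0.00475
  B: 0.21 × 0.043 = 0.00903
  D: 0.14 × 0.074 = 0.01036
  A: 0.46 × 0.21 = 0.0966
Sum = 0.12074.
The ratio is 0.0966 / 0.01036 (the normalizer cancels) = 9.324.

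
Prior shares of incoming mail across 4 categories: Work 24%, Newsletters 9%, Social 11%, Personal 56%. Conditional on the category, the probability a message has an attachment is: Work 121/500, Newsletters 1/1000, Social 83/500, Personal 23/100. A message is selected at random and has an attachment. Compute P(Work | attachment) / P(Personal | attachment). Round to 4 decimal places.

0.4509

Compute prior × likelihood for every hypothesis:
  Work: 0.24 × 0.242 = 0.05808
  Newsletters: 0.09 × 0.001 = 0.00009
  Social: 0.11 × 0.166 = 0.01826
  Personal: 0.56 × 0.23 = 0.1288
Normalizing constant = 0.20523.
The ratio is 0.05808 / 0.1288 (the normalizer cancels) = 0.4509.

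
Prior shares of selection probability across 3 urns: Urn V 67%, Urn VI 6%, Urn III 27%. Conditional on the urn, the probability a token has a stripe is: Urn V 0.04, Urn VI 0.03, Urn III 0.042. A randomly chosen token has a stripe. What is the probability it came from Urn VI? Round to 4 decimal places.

Compute prior × likelihood for every hypothesis:
  Urn V: 0.67 × 0.04 = 0.0268
  Urn VI: 0.06 × 0.03 = 0.0018
  Urn III: 0.27 × 0.042 = 0.01134
Total = 0.03994.
P(Urn VI | evidence) = 0.0018 / 0.03994 ≈ 0.0451.

0.0451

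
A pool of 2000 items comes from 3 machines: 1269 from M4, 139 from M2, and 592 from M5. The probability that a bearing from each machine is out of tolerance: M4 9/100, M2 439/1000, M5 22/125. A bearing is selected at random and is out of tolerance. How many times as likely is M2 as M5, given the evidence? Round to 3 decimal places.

0.586

Unnormalized posteriors (prior × likelihood):
  M4: 0.6345 × 0.09 = 0.057105
  M2: 0.0695 × 0.439 = 0.0305105
  M5: 0.296 × 0.176 = 0.052096
Sum = 0.1397115.
The ratio is 0.0305105 / 0.052096 (the normalizer cancels) = 0.586.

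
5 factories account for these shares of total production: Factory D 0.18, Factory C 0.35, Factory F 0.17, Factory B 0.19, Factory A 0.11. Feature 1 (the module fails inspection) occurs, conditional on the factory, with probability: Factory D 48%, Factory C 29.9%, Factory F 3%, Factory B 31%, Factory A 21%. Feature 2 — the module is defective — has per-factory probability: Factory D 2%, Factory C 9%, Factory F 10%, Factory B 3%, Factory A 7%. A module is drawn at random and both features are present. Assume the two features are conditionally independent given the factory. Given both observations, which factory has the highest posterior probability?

Unnormalized posteriors (prior × likelihood):
  Factory D: 0.18 × 0.48 × 0.02 = 0.001728
  Factory C: 0.35 × 0.299 × 0.09 = 0.0094185
  Factory F: 0.17 × 0.03 × 0.1 = 0.00051
  Factory B: 0.19 × 0.31 × 0.03 = 0.001767
  Factory A: 0.11 × 0.21 × 0.07 = 0.001617
Normalizing constant = 0.0150405.
Largest term belongs to Factory C, so Factory C is most probable.

Factory C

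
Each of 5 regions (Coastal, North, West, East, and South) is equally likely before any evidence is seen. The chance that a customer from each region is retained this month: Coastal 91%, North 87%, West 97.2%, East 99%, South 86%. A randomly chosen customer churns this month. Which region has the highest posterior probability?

South

Taking complements, P(churn | each) = Coastal 0.09, North 0.13, West 0.028, East 0.01, South 0.14.
With a uniform prior (1/5 each), posterior ∝ likelihood:
  Coastal: 0.09
  North: 0.13
  West: 0.028
  East: 0.01
  South: 0.14
Sum = 0.398.
Largest term belongs to South, so South is most probable.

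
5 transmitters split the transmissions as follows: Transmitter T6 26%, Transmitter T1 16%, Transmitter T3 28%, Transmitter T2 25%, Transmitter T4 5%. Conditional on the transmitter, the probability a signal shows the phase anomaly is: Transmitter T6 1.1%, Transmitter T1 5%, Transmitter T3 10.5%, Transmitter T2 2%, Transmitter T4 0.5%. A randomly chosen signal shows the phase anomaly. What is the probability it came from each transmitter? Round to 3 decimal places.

By Bayes' rule, posterior ∝ prior × likelihood:
  Transmitter T6: 0.26 × 0.011 = 0.00286
  Transmitter T1: 0.16 × 0.05 = 0.008
  Transmitter T3: 0.28 × 0.105 = 0.0294
  Transmitter T2: 0.25 × 0.02 = 0.005
  Transmitter T4: 0.05 × 0.005 = 0.00025
Normalizing constant = 0.04551.
P(Transmitter T6 | anomaly) = 0.00286/0.04551 ≈ 0.063
P(Transmitter T1 | anomaly) = 0.008/0.04551 ≈ 0.176
P(Transmitter T3 | anomaly) = 0.0294/0.04551 ≈ 0.646
P(Transmitter T2 | anomaly) = 0.005/0.04551 ≈ 0.110
P(Transmitter T4 | anomaly) = 0.00025/0.04551 ≈ 0.005
(Check: 0.063+0.176+0.646+0.110+0.005 = 1.000.)

Transmitter T6 0.063, Transmitter T1 0.176, Transmitter T3 0.646, Transmitter T2 0.110, Transmitter T4 0.005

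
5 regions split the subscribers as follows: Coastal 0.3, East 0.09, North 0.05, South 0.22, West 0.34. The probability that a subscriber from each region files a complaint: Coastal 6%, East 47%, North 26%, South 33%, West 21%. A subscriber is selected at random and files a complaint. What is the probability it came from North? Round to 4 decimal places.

0.0598

Unnormalized posteriors (prior × likelihood):
  Coastal: 0.3 × 0.06 = 0.018
  East: 0.09 × 0.47 = 0.0423
  North: 0.05 × 0.26 = 0.013
  South: 0.22 × 0.33 = 0.0726
  West: 0.34 × 0.21 = 0.0714
Normalizing constant = 0.2173.
P(North | evidence) = 0.013 / 0.2173 ≈ 0.0598.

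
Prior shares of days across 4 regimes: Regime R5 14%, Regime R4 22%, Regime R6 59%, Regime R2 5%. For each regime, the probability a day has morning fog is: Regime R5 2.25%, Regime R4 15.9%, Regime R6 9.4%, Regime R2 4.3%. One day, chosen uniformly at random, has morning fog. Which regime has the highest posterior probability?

Regime R6

Compute prior × likelihood for every hypothesis:
  Regime R5: 0.14 × 0.0225 = 0.00315
  Regime R4: 0.22 × 0.159 = 0.03498
  Regime R6: 0.59 × 0.094 = 0.05546
  Regime R2: 0.05 × 0.043 = 0.00215
Sum = 0.09574.
Largest term belongs to Regime R6, so Regime R6 is most probable.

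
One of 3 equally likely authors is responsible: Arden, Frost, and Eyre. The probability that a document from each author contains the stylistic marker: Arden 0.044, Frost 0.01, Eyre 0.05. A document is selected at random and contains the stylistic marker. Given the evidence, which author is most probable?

Eyre

With a uniform prior (1/3 each), posterior ∝ likelihood:
  Arden: 0.044
  Frost: 0.01
  Eyre: 0.05
Sum = 0.104.
Largest term belongs to Eyre, so Eyre is most probable.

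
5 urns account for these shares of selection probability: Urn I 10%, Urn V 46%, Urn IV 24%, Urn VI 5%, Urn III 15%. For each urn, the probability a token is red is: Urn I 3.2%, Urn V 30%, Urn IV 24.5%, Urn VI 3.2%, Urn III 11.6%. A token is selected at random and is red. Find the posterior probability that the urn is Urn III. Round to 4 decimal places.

0.0795

Prior × likelihood for each hypothesis:
  Urn I: 0.1 × 0.032 = 0.0032
  Urn V: 0.46 × 0.3 = 0.138
  Urn IV: 0.24 × 0.245 = 0.0588
  Urn VI: 0.05 × 0.032 = 0.0016
  Urn III: 0.15 × 0.116 = 0.0174
Normalizing constant = 0.219.
P(Urn III | evidence) = 0.0174 / 0.219 ≈ 0.0795.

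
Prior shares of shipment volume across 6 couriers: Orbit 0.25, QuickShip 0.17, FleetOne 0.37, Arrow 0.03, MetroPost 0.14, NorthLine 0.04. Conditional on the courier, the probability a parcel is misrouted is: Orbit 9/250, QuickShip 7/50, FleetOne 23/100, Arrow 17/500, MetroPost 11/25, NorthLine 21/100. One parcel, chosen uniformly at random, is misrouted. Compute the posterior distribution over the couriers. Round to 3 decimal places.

Orbit 0.048, QuickShip 0.126, FleetOne 0.450, Arrow 0.005, MetroPost 0.326, NorthLine 0.044

Prior × likelihood for each hypothesis:
  Orbit: 0.25 × 0.036 = 0.009
  QuickShip: 0.17 × 0.14 = 0.0238
  FleetOne: 0.37 × 0.23 = 0.0851
  Arrow: 0.03 × 0.034 = 0.00102
  MetroPost: 0.14 × 0.44 = 0.0616
  NorthLine: 0.04 × 0.21 = 0.0084
Sum = 0.18892.
P(Orbit | misrouted) = 0.009/0.18892 ≈ 0.048
P(QuickShip | misrouted) = 0.0238/0.18892 ≈ 0.126
P(FleetOne | misrouted) = 0.0851/0.18892 ≈ 0.450
P(Arrow | misrouted) = 0.00102/0.18892 ≈ 0.005
P(MetroPost | misrouted) = 0.0616/0.18892 ≈ 0.326
P(NorthLine | misrouted) = 0.0084/0.18892 ≈ 0.044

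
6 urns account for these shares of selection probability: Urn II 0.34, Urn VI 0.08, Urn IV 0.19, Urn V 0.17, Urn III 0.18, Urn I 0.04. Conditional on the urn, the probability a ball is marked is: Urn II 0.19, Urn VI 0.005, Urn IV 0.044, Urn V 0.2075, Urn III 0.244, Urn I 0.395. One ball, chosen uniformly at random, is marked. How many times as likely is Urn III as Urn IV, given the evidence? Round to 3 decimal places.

5.254

Prior × likelihood for each hypothesis:
  Urn II: 0.34 × 0.19 = 0.0646
  Urn VI: 0.08 × 0.005 = 0.0004
  Urn IV: 0.19 × 0.044 = 0.00836
  Urn V: 0.17 × 0.2075 = 0.035275
  Urn III: 0.18 × 0.244 = 0.04392
  Urn I: 0.04 × 0.395 = 0.0158
Total = 0.168355.
The ratio is 0.04392 / 0.00836 (the normalizer cancels) = 5.254.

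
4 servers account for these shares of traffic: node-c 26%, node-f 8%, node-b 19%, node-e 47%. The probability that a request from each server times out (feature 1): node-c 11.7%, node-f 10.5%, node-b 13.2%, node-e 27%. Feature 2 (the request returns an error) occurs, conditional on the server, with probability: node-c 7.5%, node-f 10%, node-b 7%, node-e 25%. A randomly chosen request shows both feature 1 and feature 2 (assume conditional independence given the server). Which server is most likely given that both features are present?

node-e

Unnormalized posteriors (prior × likelihood):
  node-c: 0.26 × 0.117 × 0.075 = 0.0022815
  node-f: 0.08 × 0.105 × 0.1 = 0.00084
  node-b: 0.19 × 0.132 × 0.07 = 0.0017556
  node-e: 0.47 × 0.27 × 0.25 = 0.031725
Total = 0.0366021.
Largest term belongs to node-e, so node-e is most probable.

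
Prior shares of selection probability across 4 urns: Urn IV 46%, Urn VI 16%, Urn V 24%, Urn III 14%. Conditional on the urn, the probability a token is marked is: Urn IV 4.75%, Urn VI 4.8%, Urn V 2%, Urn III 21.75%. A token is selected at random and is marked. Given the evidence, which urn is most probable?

Urn III

Prior × likelihood for each hypothesis:
  Urn IV: 0.46 × 0.0475 = 0.02185
  Urn VI: 0.16 × 0.048 = 0.00768
  Urn V: 0.24 × 0.02 = 0.0048
  Urn III: 0.14 × 0.2175 = 0.03045
Sum = 0.06478.
Largest term belongs to Urn III, so Urn III is most probable.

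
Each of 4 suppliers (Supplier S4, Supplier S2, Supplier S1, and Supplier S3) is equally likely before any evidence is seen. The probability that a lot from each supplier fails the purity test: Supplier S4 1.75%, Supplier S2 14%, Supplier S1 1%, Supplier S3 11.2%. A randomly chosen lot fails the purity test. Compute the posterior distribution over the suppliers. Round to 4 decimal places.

Since the prior is uniform, the posterior is proportional to the likelihood:
  Supplier S4: 0.0175
  Supplier S2: 0.14
  Supplier S1: 0.01
  Supplier S3: 0.112
Sum = 0.2795.
P(Supplier S4 | off-spec) = 0.0175/0.2795 ≈ 0.0626
P(Supplier S2 | off-spec) = 0.14/0.2795 ≈ 0.5009
P(Supplier S1 | off-spec) = 0.01/0.2795 ≈ 0.0358
P(Supplier S3 | off-spec) = 0.112/0.2795 ≈ 0.4007
(Check: 0.0626+0.5009+0.0358+0.4007 = 1.0000.)

Supplier S4 0.0626, Supplier S2 0.5009, Supplier S1 0.0358, Supplier S3 0.4007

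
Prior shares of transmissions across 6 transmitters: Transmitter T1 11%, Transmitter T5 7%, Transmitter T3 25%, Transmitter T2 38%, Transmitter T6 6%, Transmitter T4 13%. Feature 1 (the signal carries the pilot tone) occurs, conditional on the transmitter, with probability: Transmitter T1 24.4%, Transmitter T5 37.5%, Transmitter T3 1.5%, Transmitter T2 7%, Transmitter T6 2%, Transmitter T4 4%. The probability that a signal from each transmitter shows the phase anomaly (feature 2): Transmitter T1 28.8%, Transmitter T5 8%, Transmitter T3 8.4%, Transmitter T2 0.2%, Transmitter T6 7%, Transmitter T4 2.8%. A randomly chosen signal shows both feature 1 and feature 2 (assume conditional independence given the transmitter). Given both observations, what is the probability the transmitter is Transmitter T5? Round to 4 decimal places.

0.2014

By Bayes' rule, posterior ∝ prior × likelihood:
  Transmitter T1: 0.11 × 0.244 × 0.288 = 0.00772992
  Transmitter T5: 0.07 × 0.375 × 0.08 = 0.0021
  Transmitter T3: 0.25 × 0.015 × 0.084 = 0.000315
  Transmitter T2: 0.38 × 0.07 × 0.002 = 0.0000532
  Transmitter T6: 0.06 × 0.02 × 0.07 = 0.000084
  Transmitter T4: 0.13 × 0.04 × 0.028 = 0.0001456
Sum = 0.01042772.
P(Transmitter T5 | evidence) = 0.0021 / 0.01042772 ≈ 0.2014.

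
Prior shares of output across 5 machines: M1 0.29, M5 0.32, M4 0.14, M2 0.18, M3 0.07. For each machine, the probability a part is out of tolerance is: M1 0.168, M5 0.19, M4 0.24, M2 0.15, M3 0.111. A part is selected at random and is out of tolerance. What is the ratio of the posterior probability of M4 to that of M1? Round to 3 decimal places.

0.690

Unnormalized posteriors (prior × likelihood):
  M1: 0.29 × 0.168 = 0.04872
  M5: 0.32 × 0.19 = 0.0608
  M4: 0.14 × 0.24 = 0.0336
  M2: 0.18 × 0.15 = 0.027
  M3: 0.07 × 0.111 = 0.00777
Sum = 0.17789.
The ratio is 0.0336 / 0.04872 (the normalizer cancels) = 0.690.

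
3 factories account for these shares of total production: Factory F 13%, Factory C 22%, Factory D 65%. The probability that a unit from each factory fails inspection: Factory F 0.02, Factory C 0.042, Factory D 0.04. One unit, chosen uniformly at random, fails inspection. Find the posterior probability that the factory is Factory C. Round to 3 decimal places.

By Bayes' rule, posterior ∝ prior × likelihood:
  Factory F: 0.13 × 0.02 = 0.0026
  Factory C: 0.22 × 0.042 = 0.00924
  Factory D: 0.65 × 0.04 = 0.026
Normalizing constant = 0.03784.
P(Factory C | evidence) = 0.00924 / 0.03784 ≈ 0.244.

0.244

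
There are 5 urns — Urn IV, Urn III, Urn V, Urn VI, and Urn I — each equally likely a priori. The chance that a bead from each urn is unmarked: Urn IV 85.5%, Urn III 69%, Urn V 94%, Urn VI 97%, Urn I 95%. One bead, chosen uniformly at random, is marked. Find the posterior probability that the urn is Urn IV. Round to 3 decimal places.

0.244

Taking complements, P(marked | each) = Urn IV 0.145, Urn III 0.31, Urn V 0.06, Urn VI 0.03, Urn I 0.05.
Since the prior is uniform, the posterior is proportional to the likelihood:
  Urn IV: 0.145
  Urn III: 0.31
  Urn V: 0.06
  Urn VI: 0.03
  Urn I: 0.05
Sum = 0.595.
P(Urn IV | evidence) = 0.145 / 0.595 ≈ 0.244.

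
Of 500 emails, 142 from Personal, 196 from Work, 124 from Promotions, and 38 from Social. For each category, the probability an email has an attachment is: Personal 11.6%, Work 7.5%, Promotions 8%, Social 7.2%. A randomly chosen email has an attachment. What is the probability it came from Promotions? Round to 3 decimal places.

Prior × likelihood for each hypothesis:
  Personal: 0.284 × 0.116 = 0.032944
  Work: 0.392 × 0.075 = 0.0294
  Promotions: 0.248 × 0.08 = 0.01984
  Social: 0.076 × 0.072 = 0.005472
Sum = 0.087656.
P(Promotions | evidence) = 0.01984 / 0.087656 ≈ 0.226.

0.226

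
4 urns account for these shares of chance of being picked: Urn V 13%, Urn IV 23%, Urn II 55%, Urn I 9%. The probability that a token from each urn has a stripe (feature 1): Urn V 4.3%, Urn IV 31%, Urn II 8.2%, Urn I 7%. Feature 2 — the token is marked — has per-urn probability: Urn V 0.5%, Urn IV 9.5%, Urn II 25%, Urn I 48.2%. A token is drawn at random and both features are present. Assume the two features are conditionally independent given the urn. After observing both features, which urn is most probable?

Compute prior × likelihood for every hypothesis:
  Urn V: 0.13 × 0.043 × 0.005 = 0.00002795
  Urn IV: 0.23 × 0.31 × 0.095 = 0.0067735
  Urn II: 0.55 × 0.082 × 0.25 = 0.011275
  Urn I: 0.09 × 0.07 × 0.482 = 0.0030366
Total = 0.02111305.
Largest term belongs to Urn II, so Urn II is most probable.

Urn II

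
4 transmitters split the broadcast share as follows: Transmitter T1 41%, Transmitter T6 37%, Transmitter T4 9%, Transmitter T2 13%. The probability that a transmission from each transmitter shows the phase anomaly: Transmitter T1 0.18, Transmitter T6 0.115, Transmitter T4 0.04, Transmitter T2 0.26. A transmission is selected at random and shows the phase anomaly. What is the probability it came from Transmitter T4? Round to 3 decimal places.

Unnormalized posteriors (prior × likelihood):
  Transmitter T1: 0.41 × 0.18 = 0.0738
  Transmitter T6: 0.37 × 0.115 = 0.04255
  Transmitter T4: 0.09 × 0.04 = 0.0036
  Transmitter T2: 0.13 × 0.26 = 0.0338
Sum = 0.15375.
P(Transmitter T4 | evidence) = 0.0036 / 0.15375 ≈ 0.023.

0.023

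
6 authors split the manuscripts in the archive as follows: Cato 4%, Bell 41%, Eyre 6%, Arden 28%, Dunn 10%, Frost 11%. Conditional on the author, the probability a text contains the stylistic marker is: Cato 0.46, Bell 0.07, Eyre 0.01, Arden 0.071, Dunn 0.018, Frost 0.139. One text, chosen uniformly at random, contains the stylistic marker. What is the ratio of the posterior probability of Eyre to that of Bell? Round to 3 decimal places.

0.021

Unnormalized posteriors (prior × likelihood):
  Cato: 0.04 × 0.46 = 0.0184
  Bell: 0.41 × 0.07 = 0.0287
  Eyre: 0.06 × 0.01 = 0.0006
  Arden: 0.28 × 0.071 = 0.01988
  Dunn: 0.1 × 0.018 = 0.0018
  Frost: 0.11 × 0.139 = 0.01529
Total = 0.08467.
The ratio is 0.0006 / 0.0287 (the normalizer cancels) = 0.021.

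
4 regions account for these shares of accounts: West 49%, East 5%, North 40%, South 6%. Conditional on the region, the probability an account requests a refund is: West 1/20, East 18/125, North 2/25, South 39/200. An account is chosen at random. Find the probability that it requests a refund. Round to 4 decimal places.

0.0754

Prior × likelihood for each hypothesis:
  West: 0.49 × 0.05 = 0.0245
  East: 0.05 × 0.144 = 0.0072
  North: 0.4 × 0.08 = 0.032
  South: 0.06 × 0.195 = 0.0117
P(refund) = 0.0245 + 0.0072 + 0.032 + 0.0117 = 0.0754 → 0.0754.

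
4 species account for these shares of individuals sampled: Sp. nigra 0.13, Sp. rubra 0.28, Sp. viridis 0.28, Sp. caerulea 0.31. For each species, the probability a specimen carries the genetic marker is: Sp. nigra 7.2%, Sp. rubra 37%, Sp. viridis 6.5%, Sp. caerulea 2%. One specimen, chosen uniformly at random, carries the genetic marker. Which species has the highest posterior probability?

Unnormalized posteriors (prior × likelihood):
  Sp. nigra: 0.13 × 0.072 = 0.00936
  Sp. rubra: 0.28 × 0.37 = 0.1036
  Sp. viridis: 0.28 × 0.065 = 0.0182
  Sp. caerulea: 0.31 × 0.02 = 0.0062
Total = 0.13736.
Largest term belongs to Sp. rubra, so Sp. rubra is most probable.

Sp. rubra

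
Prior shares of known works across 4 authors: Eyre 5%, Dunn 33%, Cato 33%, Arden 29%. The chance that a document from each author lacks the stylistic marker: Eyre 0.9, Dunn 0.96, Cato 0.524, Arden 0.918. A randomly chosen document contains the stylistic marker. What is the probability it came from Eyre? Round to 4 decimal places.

0.0251

Taking complements, P(marker | each) = Eyre 0.1, Dunn 0.04, Cato 0.476, Arden 0.082.
By Bayes' rule, posterior ∝ prior × likelihood:
  Eyre: 0.05 × 0.1 = 0.005
  Dunn: 0.33 × 0.04 = 0.0132
  Cato: 0.33 × 0.476 = 0.15708
  Arden: 0.29 × 0.082 = 0.02378
Sum = 0.19906.
P(Eyre | evidence) = 0.005 / 0.19906 ≈ 0.0251.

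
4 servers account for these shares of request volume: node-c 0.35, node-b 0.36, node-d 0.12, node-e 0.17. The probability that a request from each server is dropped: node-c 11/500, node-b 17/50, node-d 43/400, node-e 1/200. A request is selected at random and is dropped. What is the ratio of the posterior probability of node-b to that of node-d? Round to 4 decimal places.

Unnormalized posteriors (prior × likelihood):
  node-c: 0.35 × 0.022 = 0.0077
  node-b: 0.36 × 0.34 = 0.1224
  node-d: 0.12 × 0.1075 = 0.0129
  node-e: 0.17 × 0.005 = 0.00085
Normalizing constant = 0.14385.
The ratio is 0.1224 / 0.0129 (the normalizer cancels) = 9.4884.

9.4884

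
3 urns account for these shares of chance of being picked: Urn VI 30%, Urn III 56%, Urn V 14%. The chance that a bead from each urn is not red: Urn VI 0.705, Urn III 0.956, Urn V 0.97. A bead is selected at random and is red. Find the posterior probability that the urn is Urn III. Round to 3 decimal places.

0.210

Taking complements, P(red | each) = Urn VI 0.295, Urn III 0.044, Urn V 0.03.
Unnormalized posteriors (prior × likelihood):
  Urn VI: 0.3 × 0.295 = 0.0885
  Urn III: 0.56 × 0.044 = 0.02464
  Urn V: 0.14 × 0.03 = 0.0042
Sum = 0.11734.
P(Urn III | evidence) = 0.02464 / 0.11734 ≈ 0.210.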